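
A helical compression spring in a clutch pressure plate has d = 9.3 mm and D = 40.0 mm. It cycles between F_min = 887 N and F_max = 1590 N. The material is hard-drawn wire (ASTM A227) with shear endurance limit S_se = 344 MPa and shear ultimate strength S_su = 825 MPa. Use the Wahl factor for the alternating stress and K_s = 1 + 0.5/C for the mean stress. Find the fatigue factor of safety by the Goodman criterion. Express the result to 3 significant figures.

2.57

C = D/d = 40.0/9.3 = 4.3011; K_W = (4C−1)/(4C−4)+0.615/C = 1.3702; K_s = 1+0.5/C = 1.1162
F_a = (F_max−F_min)/2 = 351.5 N; F_m = (F_max+F_min)/2 = 1238.5 N
τ_a = K_W·8F_aD/(πd³) = 1.3702 × 44.512 = 60.99 MPa
τ_m = K_s·8F_mD/(πd³) = 1.1162 × 156.84 = 175.07 MPa
Goodman: 1/n_f = τ_a/S_se + τ_m/S_su = 60.99/344 + 175.07/825 = 0.17730 + 0.21220 = 0.3895
n_f = 1/0.3895 = 2.567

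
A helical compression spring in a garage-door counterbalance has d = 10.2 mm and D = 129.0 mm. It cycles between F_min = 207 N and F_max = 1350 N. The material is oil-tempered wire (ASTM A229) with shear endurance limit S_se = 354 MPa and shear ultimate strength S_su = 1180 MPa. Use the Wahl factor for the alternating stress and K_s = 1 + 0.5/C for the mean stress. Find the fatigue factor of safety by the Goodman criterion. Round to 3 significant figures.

1.30

C = D/d = 129.0/10.2 = 12.6471; K_W = (4C−1)/(4C−4)+0.615/C = 1.1130; K_s = 1+0.5/C = 1.0395
F_a = (F_max−F_min)/2 = 571.5 N; F_m = (F_max+F_min)/2 = 778.5 N
τ_a = K_W·8F_aD/(πd³) = 1.1130 × 176.91 = 196.9 MPa
τ_m = K_s·8F_mD/(πd³) = 1.0395 × 240.98 = 250.51 MPa
Goodman: 1/n_f = τ_a/S_se + τ_m/S_su = 196.9/354 + 250.51/1180 = 0.55622 + 0.21230 = 0.76852
n_f = 1/0.76852 = 1.301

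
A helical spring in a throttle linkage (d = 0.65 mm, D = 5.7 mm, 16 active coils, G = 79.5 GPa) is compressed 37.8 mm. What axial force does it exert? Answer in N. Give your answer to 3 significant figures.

22.6 N

k = Gd⁴/(8D³N_a) = (79.5×10³)(0.65⁴)/(8·5.7³·16) = 0.59867 N/mm
F = k·δ = 0.59867 × 37.8 = 22.63 N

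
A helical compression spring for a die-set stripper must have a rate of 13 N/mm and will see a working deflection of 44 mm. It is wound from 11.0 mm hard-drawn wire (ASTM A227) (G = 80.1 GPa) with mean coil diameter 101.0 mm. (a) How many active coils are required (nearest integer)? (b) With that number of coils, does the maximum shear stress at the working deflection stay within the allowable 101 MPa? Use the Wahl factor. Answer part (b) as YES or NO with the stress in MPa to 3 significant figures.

(a) 11 coils; (b) NO, τ_max = 127 MPa

N_a = Gd⁴/(8D³k) = (80.1×10³)(11.0⁴)/(8·101.0³·13) = 10.94 → N_a = 11
Actual rate k = Gd⁴/(8D³·11) = 12.935 N/mm
Working load F = kδ = 12.935·44 = 569.13 N
C = 101.0/11.0 = 9.1818; K_W = (4C−1)/(4C−4)+0.615/C = 1.1586
τ_max = K_W·8FD/(πd³) = 1.1586·109.97 = 127.42 MPa
τ_max > 101 MPa → exceeds allowable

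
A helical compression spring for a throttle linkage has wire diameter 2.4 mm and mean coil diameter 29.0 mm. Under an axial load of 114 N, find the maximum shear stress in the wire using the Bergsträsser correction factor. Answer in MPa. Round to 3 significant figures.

Spring index C = D/d = 29.0/2.4 = 12.0833
K_B = (4C+2)/(4C−3) = 50.333/45.333 = 1.1103
τ₀ = 8FD/(πd³) = 8·114·29.0/(π·2.4³) = 26448/43.429 = 608.99 MPa
τ_max = K·τ₀ = 1.1103 × 608.99 = 676.16 MPa

676 MPa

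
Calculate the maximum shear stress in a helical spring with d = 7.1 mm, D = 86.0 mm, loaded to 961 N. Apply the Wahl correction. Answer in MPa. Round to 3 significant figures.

Spring index C = D/d = 86.0/7.1 = 12.1127
K_W = (4C−1)/(4C−4) + 0.615/C = 47.451/44.451 + 0.0508 = 1.1183
τ₀ = 8FD/(πd³) = 8·961·86.0/(π·7.1³) = 661168/1124.4 = 588.01 MPa
τ_max = K·τ₀ = 1.1183 × 588.01 = 657.55 MPa

658 MPa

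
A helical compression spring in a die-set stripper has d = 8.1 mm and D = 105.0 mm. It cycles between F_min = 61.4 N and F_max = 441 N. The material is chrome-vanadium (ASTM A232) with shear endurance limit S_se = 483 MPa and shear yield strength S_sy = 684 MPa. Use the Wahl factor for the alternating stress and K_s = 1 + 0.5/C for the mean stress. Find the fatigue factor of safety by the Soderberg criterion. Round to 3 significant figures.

2.43

C = D/d = 105.0/8.1 = 12.9630; K_W = (4C−1)/(4C−4)+0.615/C = 1.1101; K_s = 1+0.5/C = 1.0386
F_a = (F_max−F_min)/2 = 189.8 N; F_m = (F_max+F_min)/2 = 251.2 N
τ_a = K_W·8F_aD/(πd³) = 1.1101 × 95.493 = 106.01 MPa
τ_m = K_s·8F_mD/(πd³) = 1.0386 × 126.38 = 131.26 MPa
Soderberg: 1/n_f = τ_a/S_se + τ_m/S_sy = 106.01/483 + 131.26/684 = 0.21948 + 0.19190 = 0.41138
n_f = 1/0.41138 = 2.431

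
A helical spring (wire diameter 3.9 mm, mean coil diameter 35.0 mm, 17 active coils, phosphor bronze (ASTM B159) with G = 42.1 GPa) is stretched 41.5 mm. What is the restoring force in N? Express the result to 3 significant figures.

k = Gd⁴/(8D³N_a) = (42.1×10³)(3.9⁴)/(8·35.0³·17) = 1.6703 N/mm
F = k·δ = 1.6703 × 41.5 = 69.318 N

69.3 N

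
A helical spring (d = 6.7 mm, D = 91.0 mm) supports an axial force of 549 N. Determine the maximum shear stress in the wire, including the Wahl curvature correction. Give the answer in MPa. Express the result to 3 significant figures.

467 MPa

Spring index C = D/d = 91.0/6.7 = 13.5821
K_W = (4C−1)/(4C−4) + 0.615/C = 53.328/50.328 + 0.0453 = 1.1049
τ₀ = 8FD/(πd³) = 8·549·91.0/(π·6.7³) = 399672/944.87 = 422.99 MPa
τ_max = K·τ₀ = 1.1049 × 422.99 = 467.36 MPa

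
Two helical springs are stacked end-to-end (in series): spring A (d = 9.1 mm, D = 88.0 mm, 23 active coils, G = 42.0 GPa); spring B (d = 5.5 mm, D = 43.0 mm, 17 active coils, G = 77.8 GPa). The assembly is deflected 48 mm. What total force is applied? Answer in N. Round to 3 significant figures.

k_A = Gd⁴/(8D³N_a) = (42.0×10³)(9.1⁴)/(8·88.0³·23) = 2.2969 N/mm
k_B = Gd⁴/(8D³N_a) = (77.8×10³)(5.5⁴)/(8·43.0³·17) = 6.5839 N/mm
Series: 1/k_eq = 1/2.2969 + 1/6.5839 = 0.58725; k_eq = 1.7029 N/mm
F = k_eq·δ = 1.7029·48 = 81.737 N

81.7 N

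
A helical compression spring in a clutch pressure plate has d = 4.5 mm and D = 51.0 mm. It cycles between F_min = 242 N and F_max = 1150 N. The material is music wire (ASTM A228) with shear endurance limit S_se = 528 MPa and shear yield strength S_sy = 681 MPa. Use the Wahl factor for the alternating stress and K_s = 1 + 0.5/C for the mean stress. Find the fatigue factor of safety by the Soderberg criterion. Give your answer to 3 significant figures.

0.345

C = D/d = 51.0/4.5 = 11.3333; K_W = (4C−1)/(4C−4)+0.615/C = 1.1268; K_s = 1+0.5/C = 1.0441
F_a = (F_max−F_min)/2 = 454 N; F_m = (F_max+F_min)/2 = 696 N
τ_a = K_W·8F_aD/(πd³) = 1.1268 × 647.04 = 729.11 MPa
τ_m = K_s·8F_mD/(πd³) = 1.0441 × 991.93 = 1035.7 MPa
Soderberg: 1/n_f = τ_a/S_se + τ_m/S_sy = 729.11/528 + 1035.7/681 = 1.38089 + 1.52084 = 2.9017
n_f = 1/2.9017 = 0.3446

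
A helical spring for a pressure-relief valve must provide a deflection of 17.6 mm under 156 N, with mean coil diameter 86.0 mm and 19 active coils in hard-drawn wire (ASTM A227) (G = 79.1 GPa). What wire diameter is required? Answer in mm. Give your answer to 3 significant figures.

Required rate k = F/δ = 156/17.6 = 8.8636 N/mm
d = (8D³N_a·k / G)^(1/4) = (8·86.0³·19·8.8636 / (79.1×10³))^0.25
  = (10834)^0.25 = 10.2022 mm

10.2 mm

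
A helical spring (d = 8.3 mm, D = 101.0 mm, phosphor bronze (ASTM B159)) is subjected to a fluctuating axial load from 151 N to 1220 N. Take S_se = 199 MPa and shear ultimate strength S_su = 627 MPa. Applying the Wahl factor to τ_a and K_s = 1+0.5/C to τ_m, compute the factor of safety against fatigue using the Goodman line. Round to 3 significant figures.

0.537

C = D/d = 101.0/8.3 = 12.1687; K_W = (4C−1)/(4C−4)+0.615/C = 1.1177; K_s = 1+0.5/C = 1.0411
F_a = (F_max−F_min)/2 = 534.5 N; F_m = (F_max+F_min)/2 = 685.5 N
τ_a = K_W·8F_aD/(πd³) = 1.1177 × 240.42 = 268.72 MPa
τ_m = K_s·8F_mD/(πd³) = 1.0411 × 308.34 = 321.01 MPa
Goodman: 1/n_f = τ_a/S_se + τ_m/S_su = 268.72/199 + 321.01/627 = 1.35034 + 0.51198 = 1.8623
n_f = 1/1.8623 = 0.537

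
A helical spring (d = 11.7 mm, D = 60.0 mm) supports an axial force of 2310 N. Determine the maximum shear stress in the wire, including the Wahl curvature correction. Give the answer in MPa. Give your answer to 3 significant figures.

Spring index C = D/d = 60.0/11.7 = 5.1282
K_W = (4C−1)/(4C−4) + 0.615/C = 19.513/16.513 + 0.1199 = 1.3016
τ₀ = 8FD/(πd³) = 8·2310·60.0/(π·11.7³) = 1.1088e+06/5031.6 = 220.37 MPa
τ_max = K·τ₀ = 1.3016 × 220.37 = 286.83 MPa

287 MPa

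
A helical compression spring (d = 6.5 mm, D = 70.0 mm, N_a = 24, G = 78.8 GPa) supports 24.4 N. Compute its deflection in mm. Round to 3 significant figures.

k = Gd⁴/(8D³N_a) = (78.8×10³)(6.5⁴)/(8·70.0³·24) = 2.1359 N/mm
δ = F/k = 24.4 / 2.1359 = 11.424 mm

11.4 mm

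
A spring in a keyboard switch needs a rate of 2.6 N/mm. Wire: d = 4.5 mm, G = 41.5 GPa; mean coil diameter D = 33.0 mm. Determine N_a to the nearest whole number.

23

N_a = Gd⁴/(8D³k) = (41.5×10³ × 4.5⁴)/(8 × 33.0³ × 2.6)
    = 1.70176e+07 / 747490 = 22.77 → 23 coils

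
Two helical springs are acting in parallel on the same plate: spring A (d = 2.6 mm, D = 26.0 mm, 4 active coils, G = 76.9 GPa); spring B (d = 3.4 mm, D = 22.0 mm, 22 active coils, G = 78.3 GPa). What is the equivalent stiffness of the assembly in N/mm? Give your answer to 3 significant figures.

k_A = Gd⁴/(8D³N_a) = (76.9×10³)(2.6⁴)/(8·26.0³·4) = 6.2481 N/mm
k_B = Gd⁴/(8D³N_a) = (78.3×10³)(3.4⁴)/(8·22.0³·22) = 5.5834 N/mm
Parallel: k_eq = 6.2481 + 5.5834 = 11.831 N/mm

11.8 N/mm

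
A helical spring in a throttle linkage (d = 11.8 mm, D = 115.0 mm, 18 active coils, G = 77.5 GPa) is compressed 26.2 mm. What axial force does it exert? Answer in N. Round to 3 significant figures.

k = Gd⁴/(8D³N_a) = (77.5×10³)(11.8⁴)/(8·115.0³·18) = 6.8608 N/mm
F = k·δ = 6.8608 × 26.2 = 179.75 N

180 N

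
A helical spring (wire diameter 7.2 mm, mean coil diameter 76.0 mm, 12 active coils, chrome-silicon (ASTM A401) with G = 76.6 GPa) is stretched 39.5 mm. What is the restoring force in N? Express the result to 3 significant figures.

193 N

k = Gd⁴/(8D³N_a) = (76.6×10³)(7.2⁴)/(8·76.0³·12) = 4.8848 N/mm
F = k·δ = 4.8848 × 39.5 = 192.95 N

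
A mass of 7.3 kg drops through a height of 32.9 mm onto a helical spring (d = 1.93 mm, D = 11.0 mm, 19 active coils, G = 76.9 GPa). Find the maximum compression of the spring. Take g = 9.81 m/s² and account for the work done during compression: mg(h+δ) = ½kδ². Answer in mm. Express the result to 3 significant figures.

46.4 mm

k = Gd⁴/(8D³N_a) = (76.9×10³)(1.93⁴)/(8·11.0³·19) = 5.2739 N/mm
W = mg = 7.3 × 9.81 = 71.613 N
½kδ² − Wδ − Wh = 0 → δ = (W + √(W² + 2kWh))/k
δ = (71.613 + √(5128.4 + 24851.4))/5.2739 = (71.613 + 173.15)/5.2739 = 46.409 mm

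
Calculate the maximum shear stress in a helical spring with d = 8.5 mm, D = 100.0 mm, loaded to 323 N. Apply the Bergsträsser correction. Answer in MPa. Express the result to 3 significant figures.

Spring index C = D/d = 100.0/8.5 = 11.7647
K_B = (4C+2)/(4C−3) = 49.059/44.059 = 1.1135
τ₀ = 8FD/(πd³) = 8·323·100.0/(π·8.5³) = 258400/1929.3 = 133.93 MPa
τ_max = K·τ₀ = 1.1135 × 133.93 = 149.13 MPa

149 MPa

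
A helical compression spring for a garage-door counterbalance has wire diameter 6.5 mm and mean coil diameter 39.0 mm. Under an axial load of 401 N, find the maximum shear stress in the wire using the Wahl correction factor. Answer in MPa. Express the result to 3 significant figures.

Spring index C = D/d = 39.0/6.5 = 6.0000
K_W = (4C−1)/(4C−4) + 0.615/C = 23.000/20.000 + 0.1025 = 1.2525
τ₀ = 8FD/(πd³) = 8·401·39.0/(π·6.5³) = 125112/862.76 = 145.01 MPa
τ_max = K·τ₀ = 1.2525 × 145.01 = 181.63 MPa

182 MPa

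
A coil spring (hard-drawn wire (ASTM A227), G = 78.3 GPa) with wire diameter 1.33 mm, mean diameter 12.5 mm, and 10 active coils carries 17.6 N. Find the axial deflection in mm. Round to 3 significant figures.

k = Gd⁴/(8D³N_a) = (78.3×10³)(1.33⁴)/(8·12.5³·10) = 1.568 N/mm
δ = F/k = 17.6 / 1.568 = 11.224 mm

11.2 mm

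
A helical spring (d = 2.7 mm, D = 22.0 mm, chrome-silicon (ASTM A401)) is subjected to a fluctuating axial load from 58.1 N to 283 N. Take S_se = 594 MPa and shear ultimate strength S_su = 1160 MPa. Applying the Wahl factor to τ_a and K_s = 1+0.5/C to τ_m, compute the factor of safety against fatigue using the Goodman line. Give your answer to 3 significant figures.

C = D/d = 22.0/2.7 = 8.1481; K_W = (4C−1)/(4C−4)+0.615/C = 1.1804; K_s = 1+0.5/C = 1.0614
F_a = (F_max−F_min)/2 = 112.45 N; F_m = (F_max+F_min)/2 = 170.55 N
τ_a = K_W·8F_aD/(πd³) = 1.1804 × 320.06 = 377.8 MPa
τ_m = K_s·8F_mD/(πd³) = 1.0614 × 485.43 = 515.21 MPa
Goodman: 1/n_f = τ_a/S_se + τ_m/S_su = 377.8/594 + 515.21/1160 = 0.63602 + 0.44415 = 1.0802
n_f = 1/1.0802 = 0.9258

0.926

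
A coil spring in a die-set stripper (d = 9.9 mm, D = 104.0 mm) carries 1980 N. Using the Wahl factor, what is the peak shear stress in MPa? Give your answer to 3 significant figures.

615 MPa

Spring index C = D/d = 104.0/9.9 = 10.5051
K_W = (4C−1)/(4C−4) + 0.615/C = 41.020/38.020 + 0.0585 = 1.1374
τ₀ = 8FD/(πd³) = 8·1980·104.0/(π·9.9³) = 1.64736e+06/3048.3 = 540.42 MPa
τ_max = K·τ₀ = 1.1374 × 540.42 = 614.7 MPa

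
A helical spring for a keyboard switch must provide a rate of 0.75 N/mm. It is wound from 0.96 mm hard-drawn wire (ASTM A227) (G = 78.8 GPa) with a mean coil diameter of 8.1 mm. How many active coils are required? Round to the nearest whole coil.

N_a = Gd⁴/(8D³k) = (78.8×10³ × 0.96⁴)/(8 × 8.1³ × 0.75)
    = 66928.5 / 3188.65 = 20.99 → 21 coils

21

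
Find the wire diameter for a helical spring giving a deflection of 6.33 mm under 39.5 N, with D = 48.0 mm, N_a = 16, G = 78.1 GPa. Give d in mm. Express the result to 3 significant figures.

5.80 mm

Required rate k = F/δ = 39.5/6.33 = 6.2401 N/mm
d = (8D³N_a·k / G)^(1/4) = (8·48.0³·16·6.2401 / (78.1×10³))^0.25
  = (1131)^0.25 = 5.7992 mm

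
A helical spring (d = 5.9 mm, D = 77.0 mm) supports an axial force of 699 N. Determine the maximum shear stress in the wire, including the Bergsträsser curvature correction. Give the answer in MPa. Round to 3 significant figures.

735 MPa

Spring index C = D/d = 77.0/5.9 = 13.0508
K_B = (4C+2)/(4C−3) = 54.203/49.203 = 1.1016
τ₀ = 8FD/(πd³) = 8·699·77.0/(π·5.9³) = 430584/645.22 = 667.35 MPa
τ_max = K·τ₀ = 1.1016 × 667.35 = 735.16 MPa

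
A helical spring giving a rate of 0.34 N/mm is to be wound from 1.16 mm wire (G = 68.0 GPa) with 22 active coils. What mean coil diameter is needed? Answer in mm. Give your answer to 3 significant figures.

D = (Gd⁴/(8N_a·k))^(1/3) = (68.0×10³·1.16⁴/(8·22·0.34))^(1/3)
  = (2057.54)^(1/3) = 12.7189 mm

12.7 mm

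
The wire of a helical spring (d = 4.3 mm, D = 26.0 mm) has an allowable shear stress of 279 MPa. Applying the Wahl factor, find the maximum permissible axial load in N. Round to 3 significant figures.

C = D/d = 26.0/4.3 = 6.0465
K_W = (4C−1)/(4C−4) + 0.615/C = 23.186/20.186 + 0.1017 = 1.2503
τ_max = K·8FD/(πd³) → F_max = τ_allow·πd³/(8DK)
F_max = 279·π·4.3³/(8·26.0·1.2503) = 69688/260.07 = 267.96 N

268 N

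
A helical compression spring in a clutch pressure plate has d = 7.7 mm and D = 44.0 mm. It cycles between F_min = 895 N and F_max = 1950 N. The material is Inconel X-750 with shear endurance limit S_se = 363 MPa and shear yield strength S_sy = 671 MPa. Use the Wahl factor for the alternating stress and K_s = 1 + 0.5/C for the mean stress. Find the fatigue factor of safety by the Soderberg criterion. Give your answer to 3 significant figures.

C = D/d = 44.0/7.7 = 5.7143; K_W = (4C−1)/(4C−4)+0.615/C = 1.2667; K_s = 1+0.5/C = 1.0875
F_a = (F_max−F_min)/2 = 527.5 N; F_m = (F_max+F_min)/2 = 1422.5 N
τ_a = K_W·8F_aD/(πd³) = 1.2667 × 129.46 = 163.99 MPa
τ_m = K_s·8F_mD/(πd³) = 1.0875 × 349.12 = 379.67 MPa
Soderberg: 1/n_f = τ_a/S_se + τ_m/S_sy = 163.99/363 + 379.67/671 = 0.45177 + 0.56582 = 1.0176
n_f = 1/1.0176 = 0.9827

0.983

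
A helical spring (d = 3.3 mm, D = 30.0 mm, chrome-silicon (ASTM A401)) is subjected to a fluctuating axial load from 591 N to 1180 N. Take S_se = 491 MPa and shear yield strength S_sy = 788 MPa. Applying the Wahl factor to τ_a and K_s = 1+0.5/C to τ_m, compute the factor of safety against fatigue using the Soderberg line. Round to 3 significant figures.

C = D/d = 30.0/3.3 = 9.0909; K_W = (4C−1)/(4C−4)+0.615/C = 1.1603; K_s = 1+0.5/C = 1.0550
F_a = (F_max−F_min)/2 = 294.5 N; F_m = (F_max+F_min)/2 = 885.5 N
τ_a = K_W·8F_aD/(πd³) = 1.1603 × 626.04 = 726.43 MPa
τ_m = K_s·8F_mD/(πd³) = 1.0550 × 1882.4 = 1985.9 MPa
Soderberg: 1/n_f = τ_a/S_se + τ_m/S_sy = 726.43/491 + 1985.9/788 = 1.47949 + 2.52020 = 3.9997
n_f = 1/3.9997 = 0.25

0.250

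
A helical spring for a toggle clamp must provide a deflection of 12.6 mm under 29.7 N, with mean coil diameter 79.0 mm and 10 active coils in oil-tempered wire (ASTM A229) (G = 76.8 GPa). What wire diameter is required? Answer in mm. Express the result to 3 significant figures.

5.90 mm

Required rate k = F/δ = 29.7/12.6 = 2.3571 N/mm
d = (8D³N_a·k / G)^(1/4) = (8·79.0³·10·2.3571 / (76.8×10³))^0.25
  = (1210.6)^0.25 = 5.8986 mm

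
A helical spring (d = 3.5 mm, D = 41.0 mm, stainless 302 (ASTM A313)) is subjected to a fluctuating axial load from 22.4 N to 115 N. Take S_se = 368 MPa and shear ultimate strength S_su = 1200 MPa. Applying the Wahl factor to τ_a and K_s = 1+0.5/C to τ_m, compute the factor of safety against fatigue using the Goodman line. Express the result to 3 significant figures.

2.04

C = D/d = 41.0/3.5 = 11.7143; K_W = (4C−1)/(4C−4)+0.615/C = 1.1225; K_s = 1+0.5/C = 1.0427
F_a = (F_max−F_min)/2 = 46.3 N; F_m = (F_max+F_min)/2 = 68.7 N
τ_a = K_W·8F_aD/(πd³) = 1.1225 × 112.75 = 126.56 MPa
τ_m = K_s·8F_mD/(πd³) = 1.0427 × 167.29 = 174.43 MPa
Goodman: 1/n_f = τ_a/S_se + τ_m/S_su = 126.56/368 + 174.43/1200 = 0.34391 + 0.14536 = 0.48927
n_f = 1/0.48927 = 2.044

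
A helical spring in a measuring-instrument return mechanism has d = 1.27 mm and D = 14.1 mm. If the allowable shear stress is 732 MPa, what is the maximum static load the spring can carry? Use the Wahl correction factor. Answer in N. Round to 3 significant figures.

C = D/d = 14.1/1.27 = 11.1024
K_W = (4C−1)/(4C−4) + 0.615/C = 43.409/40.409 + 0.0554 = 1.1296
τ_max = K·8FD/(πd³) → F_max = τ_allow·πd³/(8DK)
F_max = 732·π·1.27³/(8·14.1·1.1296) = 4710.6/127.42 = 36.968 N

37.0 N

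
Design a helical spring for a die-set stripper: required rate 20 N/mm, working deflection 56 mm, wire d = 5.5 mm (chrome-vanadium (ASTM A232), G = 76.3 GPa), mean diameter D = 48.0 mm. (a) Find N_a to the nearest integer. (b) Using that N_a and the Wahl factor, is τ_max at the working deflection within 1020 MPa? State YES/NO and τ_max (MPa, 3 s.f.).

N_a = Gd⁴/(8D³k) = (76.3×10³)(5.5⁴)/(8·48.0³·20) = 3.946 → N_a = 4
Actual rate k = Gd⁴/(8D³·4) = 19.729 N/mm
Working load F = kδ = 19.729·56 = 1104.8 N
C = 48.0/5.5 = 8.7273; K_W = (4C−1)/(4C−4)+0.615/C = 1.1675
τ_max = K_W·8FD/(πd³) = 1.1675·811.68 = 947.65 MPa
τ_max ≤ 1020 MPa → acceptable

(a) 4 coils; (b) YES, τ_max = 948 MPa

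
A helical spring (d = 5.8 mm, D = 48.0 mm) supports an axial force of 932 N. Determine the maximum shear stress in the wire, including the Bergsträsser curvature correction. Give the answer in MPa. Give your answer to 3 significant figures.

Spring index C = D/d = 48.0/5.8 = 8.2759
K_B = (4C+2)/(4C−3) = 35.103/30.103 = 1.1661
τ₀ = 8FD/(πd³) = 8·932·48.0/(π·5.8³) = 357888/612.96 = 583.87 MPa
τ_max = K·τ₀ = 1.1661 × 583.87 = 680.84 MPa

681 MPa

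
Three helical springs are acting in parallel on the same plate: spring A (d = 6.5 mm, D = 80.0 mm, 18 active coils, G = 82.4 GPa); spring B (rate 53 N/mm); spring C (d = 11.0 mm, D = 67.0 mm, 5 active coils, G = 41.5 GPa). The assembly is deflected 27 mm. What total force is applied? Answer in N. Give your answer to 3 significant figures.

2850 N

k_A = Gd⁴/(8D³N_a) = (82.4×10³)(6.5⁴)/(8·80.0³·18) = 1.995 N/mm
k_C = Gd⁴/(8D³N_a) = (41.5×10³)(11.0⁴)/(8·67.0³·5) = 50.505 N/mm
Parallel: k_eq = 1.995 + 53 + 50.505 = 105.5 N/mm
F = k_eq·δ = 105.5·27 = 2848.5 N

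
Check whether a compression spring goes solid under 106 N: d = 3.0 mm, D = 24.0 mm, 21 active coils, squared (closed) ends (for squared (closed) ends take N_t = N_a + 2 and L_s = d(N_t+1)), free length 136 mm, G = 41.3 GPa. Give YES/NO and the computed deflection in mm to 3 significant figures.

k = Gd⁴/(8D³N_a) = (41.3×10³)(3.0⁴)/(8·24.0³·21) = 1.4404 N/mm
N_t = 23; L_s = 3.0·24 = 72 mm; δ_solid = L₀ − L_s = 136 − 72 = 64 mm
δ = F/k = 106/1.4404 = 73.589 mm
δ ≥ δ_solid → spring goes solid

YES, δ = 73.6 mm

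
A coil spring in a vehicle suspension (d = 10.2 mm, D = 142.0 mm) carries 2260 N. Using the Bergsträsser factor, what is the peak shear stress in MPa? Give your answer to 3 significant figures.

843 MPa

Spring index C = D/d = 142.0/10.2 = 13.9216
K_B = (4C+2)/(4C−3) = 57.686/52.686 = 1.0949
τ₀ = 8FD/(πd³) = 8·2260·142.0/(π·10.2³) = 2.56736e+06/3333.9 = 770.08 MPa
τ_max = K·τ₀ = 1.0949 × 770.08 = 843.16 MPa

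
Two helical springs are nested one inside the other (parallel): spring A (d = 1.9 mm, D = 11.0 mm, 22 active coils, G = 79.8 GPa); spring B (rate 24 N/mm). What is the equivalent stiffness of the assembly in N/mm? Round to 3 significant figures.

28.4 N/mm

k_A = Gd⁴/(8D³N_a) = (79.8×10³)(1.9⁴)/(8·11.0³·22) = 4.4394 N/mm
Parallel: k_eq = 4.4394 + 24 = 28.439 N/mm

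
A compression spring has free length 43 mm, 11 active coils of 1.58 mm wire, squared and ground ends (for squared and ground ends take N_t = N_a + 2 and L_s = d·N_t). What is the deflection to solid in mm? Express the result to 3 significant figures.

22.5 mm

N_t = 13; L_s = 1.58·13 = 20.54 mm
δ_solid = L₀ − L_s = 43 − 20.54 = 22.46 mm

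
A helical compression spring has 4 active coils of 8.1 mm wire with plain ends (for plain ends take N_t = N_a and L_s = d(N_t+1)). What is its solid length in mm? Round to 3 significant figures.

plain ends: N_t = N_a = 4
L_s = d·(N_t+1) = 8.1 × 5 = 40.5 mm

40.5 mm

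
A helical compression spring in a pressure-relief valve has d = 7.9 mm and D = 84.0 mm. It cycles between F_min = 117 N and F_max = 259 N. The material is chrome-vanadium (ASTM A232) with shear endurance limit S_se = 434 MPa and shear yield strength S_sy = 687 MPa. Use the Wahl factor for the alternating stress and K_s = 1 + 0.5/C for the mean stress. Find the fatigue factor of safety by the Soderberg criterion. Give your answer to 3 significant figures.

4.88

C = D/d = 84.0/7.9 = 10.6329; K_W = (4C−1)/(4C−4)+0.615/C = 1.1357; K_s = 1+0.5/C = 1.0470
F_a = (F_max−F_min)/2 = 71 N; F_m = (F_max+F_min)/2 = 188 N
τ_a = K_W·8F_aD/(πd³) = 1.1357 × 30.803 = 34.983 MPa
τ_m = K_s·8F_mD/(πd³) = 1.0470 × 81.564 = 85.399 MPa
Soderberg: 1/n_f = τ_a/S_se + τ_m/S_sy = 34.983/434 + 85.399/687 = 0.08061 + 0.12431 = 0.20491
n_f = 1/0.20491 = 4.88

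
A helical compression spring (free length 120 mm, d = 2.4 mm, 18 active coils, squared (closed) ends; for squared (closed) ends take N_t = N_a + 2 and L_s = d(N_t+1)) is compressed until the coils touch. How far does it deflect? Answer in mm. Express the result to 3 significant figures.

69.6 mm

N_t = 20; L_s = 2.4·21 = 50.4 mm
δ_solid = L₀ − L_s = 120 − 50.4 = 69.6 mm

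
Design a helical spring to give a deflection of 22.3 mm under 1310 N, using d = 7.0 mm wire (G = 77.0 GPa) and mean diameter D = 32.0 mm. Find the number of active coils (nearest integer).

Required rate k = F/δ = 1310/22.3 = 58.744 N/mm
N_a = Gd⁴/(8D³k) = (77.0×10³ × 7.0⁴)/(8 × 32.0³ × 58.744)
    = 1.84877e+08 / 1.53995e+07 = 12.01 → 12 coils

12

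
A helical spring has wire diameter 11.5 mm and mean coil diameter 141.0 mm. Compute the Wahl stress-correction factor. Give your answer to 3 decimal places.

1.117

C = D/d = 141.0/11.5 = 12.2609
K_W = (4C−1)/(4C−4) + 0.615/C = 48.043/45.043 + 0.0502 = 1.1168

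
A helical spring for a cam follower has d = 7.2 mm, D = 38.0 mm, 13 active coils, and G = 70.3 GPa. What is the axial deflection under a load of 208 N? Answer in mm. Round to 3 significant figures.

6.28 mm

k = Gd⁴/(8D³N_a) = (70.3×10³)(7.2⁴)/(8·38.0³·13) = 33.106 N/mm
δ = F/k = 208 / 33.106 = 6.2829 mm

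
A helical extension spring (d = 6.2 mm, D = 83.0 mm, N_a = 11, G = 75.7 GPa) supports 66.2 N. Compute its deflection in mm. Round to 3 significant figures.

29.8 mm

k = Gd⁴/(8D³N_a) = (75.7×10³)(6.2⁴)/(8·83.0³·11) = 2.223 N/mm
δ = F/k = 66.2 / 2.223 = 29.779 mm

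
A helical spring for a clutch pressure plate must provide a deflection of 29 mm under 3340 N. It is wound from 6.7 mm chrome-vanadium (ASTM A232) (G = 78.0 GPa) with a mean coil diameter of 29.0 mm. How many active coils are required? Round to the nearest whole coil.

Required rate k = F/δ = 3340/29 = 115.17 N/mm
N_a = Gd⁴/(8D³k) = (78.0×10³ × 6.7⁴)/(8 × 29.0³ × 115.17)
    = 1.57179e+08 / 2.24715e+07 = 6.995 → 7 coils

7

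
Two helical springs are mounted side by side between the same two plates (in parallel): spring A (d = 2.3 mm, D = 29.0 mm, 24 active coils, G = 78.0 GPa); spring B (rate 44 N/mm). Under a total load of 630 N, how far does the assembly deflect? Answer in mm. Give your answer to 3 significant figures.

k_A = Gd⁴/(8D³N_a) = (78.0×10³)(2.3⁴)/(8·29.0³·24) = 0.46613 N/mm
Parallel: k_eq = 0.46613 + 44 = 44.466 N/mm
δ = F/k_eq = 630/44.466 = 14.168 mm

14.2 mm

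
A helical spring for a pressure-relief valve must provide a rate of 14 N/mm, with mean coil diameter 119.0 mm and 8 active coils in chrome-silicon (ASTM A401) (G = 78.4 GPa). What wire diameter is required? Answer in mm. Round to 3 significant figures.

11.8 mm

d = (8D³N_a·k / G)^(1/4) = (8·119.0³·8·14 / (78.4×10³))^0.25
  = (19259)^0.25 = 11.7804 mm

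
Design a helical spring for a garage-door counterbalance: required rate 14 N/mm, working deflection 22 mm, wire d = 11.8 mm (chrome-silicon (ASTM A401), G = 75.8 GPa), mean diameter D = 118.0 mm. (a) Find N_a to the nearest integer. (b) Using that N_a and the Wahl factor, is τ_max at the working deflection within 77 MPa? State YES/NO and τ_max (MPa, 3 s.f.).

(a) 8 coils; (b) YES, τ_max = 64.4 MPa

N_a = Gd⁴/(8D³k) = (75.8×10³)(11.8⁴)/(8·118.0³·14) = 7.986 → N_a = 8
Actual rate k = Gd⁴/(8D³·8) = 13.976 N/mm
Working load F = kδ = 13.976·22 = 307.46 N
C = 118.0/11.8 = 10.0000; K_W = (4C−1)/(4C−4)+0.615/C = 1.1448
τ_max = K_W·8FD/(πd³) = 1.1448·56.23 = 64.374 MPa
τ_max ≤ 77 MPa → acceptable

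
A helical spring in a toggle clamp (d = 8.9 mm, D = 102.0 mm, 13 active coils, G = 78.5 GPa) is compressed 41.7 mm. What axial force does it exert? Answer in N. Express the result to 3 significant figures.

186 N

k = Gd⁴/(8D³N_a) = (78.5×10³)(8.9⁴)/(8·102.0³·13) = 4.4627 N/mm
F = k·δ = 4.4627 × 41.7 = 186.09 N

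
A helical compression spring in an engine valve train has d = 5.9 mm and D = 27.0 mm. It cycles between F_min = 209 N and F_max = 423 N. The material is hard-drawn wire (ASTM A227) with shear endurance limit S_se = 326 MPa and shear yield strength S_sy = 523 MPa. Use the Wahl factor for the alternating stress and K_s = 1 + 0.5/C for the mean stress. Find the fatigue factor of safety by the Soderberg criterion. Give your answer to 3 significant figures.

C = D/d = 27.0/5.9 = 4.5763; K_W = (4C−1)/(4C−4)+0.615/C = 1.3441; K_s = 1+0.5/C = 1.1093
F_a = (F_max−F_min)/2 = 107 N; F_m = (F_max+F_min)/2 = 316 N
τ_a = K_W·8F_aD/(πd³) = 1.3441 × 35.82 = 48.146 MPa
τ_m = K_s·8F_mD/(πd³) = 1.1093 × 105.79 = 117.35 MPa
Soderberg: 1/n_f = τ_a/S_se + τ_m/S_sy = 48.146/326 + 117.35/523 = 0.14769 + 0.22437 = 0.37206
n_f = 1/0.37206 = 2.688

2.69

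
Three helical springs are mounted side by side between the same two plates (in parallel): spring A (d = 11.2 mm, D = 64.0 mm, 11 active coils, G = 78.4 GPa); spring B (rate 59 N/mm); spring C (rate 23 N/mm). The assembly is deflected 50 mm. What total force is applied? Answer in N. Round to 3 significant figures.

k_A = Gd⁴/(8D³N_a) = (78.4×10³)(11.2⁴)/(8·64.0³·11) = 53.477 N/mm
Parallel: k_eq = 53.477 + 59 + 23 = 135.48 N/mm
F = k_eq·δ = 135.48·50 = 6773.8 N

6770 N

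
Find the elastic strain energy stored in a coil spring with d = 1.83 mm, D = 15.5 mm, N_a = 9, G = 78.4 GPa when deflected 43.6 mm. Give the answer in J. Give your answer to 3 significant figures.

3.12 J

k = Gd⁴/(8D³N_a) = (78.4×10³)(1.83⁴)/(8·15.5³·9) = 3.2794 N/mm
U = ½kδ² = 0.5 × 3.2794 × 43.6² = 3117 N·mm = 3.117 J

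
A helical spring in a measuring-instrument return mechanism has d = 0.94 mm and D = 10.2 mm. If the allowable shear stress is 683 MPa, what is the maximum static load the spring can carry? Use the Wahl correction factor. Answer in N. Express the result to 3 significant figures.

C = D/d = 10.2/0.94 = 10.8511
K_W = (4C−1)/(4C−4) + 0.615/C = 42.404/39.404 + 0.0567 = 1.1328
τ_max = K·8FD/(πd³) → F_max = τ_allow·πd³/(8DK)
F_max = 683·π·0.94³/(8·10.2·1.1328) = 1782.2/92.437 = 19.28 N

19.3 N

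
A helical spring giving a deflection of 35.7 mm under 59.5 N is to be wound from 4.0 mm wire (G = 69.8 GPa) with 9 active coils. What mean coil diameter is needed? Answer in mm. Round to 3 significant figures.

Required rate k = F/δ = 59.5/35.7 = 1.6667 N/mm
D = (Gd⁴/(8N_a·k))^(1/3) = (69.8×10³·4.0⁴/(8·9·1.6667))^(1/3)
  = (148907)^(1/3) = 53.0035 mm

53.0 mm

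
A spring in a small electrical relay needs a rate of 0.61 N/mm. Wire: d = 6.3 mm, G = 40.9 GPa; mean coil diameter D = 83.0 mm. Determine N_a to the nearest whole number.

N_a = Gd⁴/(8D³k) = (40.9×10³ × 6.3⁴)/(8 × 83.0³ × 0.61)
    = 6.44296e+07 / 2.79032e+06 = 23.09 → 23 coils

23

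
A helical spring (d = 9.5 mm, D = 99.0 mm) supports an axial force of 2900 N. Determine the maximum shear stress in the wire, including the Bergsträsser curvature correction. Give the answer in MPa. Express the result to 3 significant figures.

963 MPa

Spring index C = D/d = 99.0/9.5 = 10.4211
K_B = (4C+2)/(4C−3) = 43.684/38.684 = 1.1293
τ₀ = 8FD/(πd³) = 8·2900·99.0/(π·9.5³) = 2.2968e+06/2693.5 = 852.71 MPa
τ_max = K·τ₀ = 1.1293 × 852.71 = 962.93 MPa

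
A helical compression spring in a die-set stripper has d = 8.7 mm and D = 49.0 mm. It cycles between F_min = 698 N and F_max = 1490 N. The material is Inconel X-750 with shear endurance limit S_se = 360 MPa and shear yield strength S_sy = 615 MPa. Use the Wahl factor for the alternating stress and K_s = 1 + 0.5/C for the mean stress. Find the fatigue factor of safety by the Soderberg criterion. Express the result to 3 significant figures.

1.58

C = D/d = 49.0/8.7 = 5.6322; K_W = (4C−1)/(4C−4)+0.615/C = 1.2711; K_s = 1+0.5/C = 1.0888
F_a = (F_max−F_min)/2 = 396 N; F_m = (F_max+F_min)/2 = 1094 N
τ_a = K_W·8F_aD/(πd³) = 1.2711 × 75.037 = 95.379 MPa
τ_m = K_s·8F_mD/(πd³) = 1.0888 × 207.3 = 225.7 MPa
Soderberg: 1/n_f = τ_a/S_se + τ_m/S_sy = 95.379/360 + 225.7/615 = 0.26494 + 0.36699 = 0.63194
n_f = 1/0.63194 = 1.582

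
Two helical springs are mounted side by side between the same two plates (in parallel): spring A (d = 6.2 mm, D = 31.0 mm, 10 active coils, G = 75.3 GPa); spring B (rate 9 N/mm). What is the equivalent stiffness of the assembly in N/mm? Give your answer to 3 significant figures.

55.7 N/mm

k_A = Gd⁴/(8D³N_a) = (75.3×10³)(6.2⁴)/(8·31.0³·10) = 46.686 N/mm
Parallel: k_eq = 46.686 + 9 = 55.686 N/mm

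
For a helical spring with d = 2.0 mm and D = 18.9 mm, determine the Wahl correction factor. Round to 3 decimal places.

C = D/d = 18.9/2.0 = 9.4500
K_W = (4C−1)/(4C−4) + 0.615/C = 36.800/33.800 + 0.0651 = 1.1538

1.154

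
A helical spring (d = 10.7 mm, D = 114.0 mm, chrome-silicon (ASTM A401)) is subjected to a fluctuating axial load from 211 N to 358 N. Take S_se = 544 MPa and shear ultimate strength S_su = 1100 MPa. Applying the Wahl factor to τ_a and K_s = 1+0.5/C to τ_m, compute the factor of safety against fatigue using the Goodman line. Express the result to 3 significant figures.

9.95

C = D/d = 114.0/10.7 = 10.6542; K_W = (4C−1)/(4C−4)+0.615/C = 1.1354; K_s = 1+0.5/C = 1.0469
F_a = (F_max−F_min)/2 = 73.5 N; F_m = (F_max+F_min)/2 = 284.5 N
τ_a = K_W·8F_aD/(πd³) = 1.1354 × 17.417 = 19.776 MPa
τ_m = K_s·8F_mD/(πd³) = 1.0469 × 67.418 = 70.582 MPa
Goodman: 1/n_f = τ_a/S_se + τ_m/S_su = 19.776/544 + 70.582/1100 = 0.03635 + 0.06417 = 0.10052
n_f = 1/0.10052 = 9.948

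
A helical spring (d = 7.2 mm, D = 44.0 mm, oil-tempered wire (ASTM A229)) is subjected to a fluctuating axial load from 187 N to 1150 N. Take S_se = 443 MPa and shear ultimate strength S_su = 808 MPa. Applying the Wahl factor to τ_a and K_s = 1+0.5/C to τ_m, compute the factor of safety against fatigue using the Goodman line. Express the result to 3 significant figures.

C = D/d = 44.0/7.2 = 6.1111; K_W = (4C−1)/(4C−4)+0.615/C = 1.2474; K_s = 1+0.5/C = 1.0818
F_a = (F_max−F_min)/2 = 481.5 N; F_m = (F_max+F_min)/2 = 668.5 N
τ_a = K_W·8F_aD/(πd³) = 1.2474 × 144.54 = 180.3 MPa
τ_m = K_s·8F_mD/(πd³) = 1.0818 × 200.68 = 217.1 MPa
Goodman: 1/n_f = τ_a/S_se + τ_m/S_su = 180.3/443 + 217.1/808 = 0.40699 + 0.26868 = 0.67567
n_f = 1/0.67567 = 1.48

1.48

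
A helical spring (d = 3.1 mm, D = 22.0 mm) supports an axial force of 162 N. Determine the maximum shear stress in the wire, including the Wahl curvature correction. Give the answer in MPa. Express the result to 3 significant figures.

Spring index C = D/d = 22.0/3.1 = 7.0968
K_W = (4C−1)/(4C−4) + 0.615/C = 27.387/24.387 + 0.0867 = 1.2097
τ₀ = 8FD/(πd³) = 8·162·22.0/(π·3.1³) = 28512/93.591 = 304.64 MPa
τ_max = K·τ₀ = 1.2097 × 304.64 = 368.52 MPa

369 MPa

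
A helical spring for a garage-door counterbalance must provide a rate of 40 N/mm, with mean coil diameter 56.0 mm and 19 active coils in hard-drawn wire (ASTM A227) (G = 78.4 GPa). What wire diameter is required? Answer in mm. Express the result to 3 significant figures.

d = (8D³N_a·k / G)^(1/4) = (8·56.0³·19·40 / (78.4×10³))^0.25
  = (13619)^0.25 = 10.8028 mm

10.8 mm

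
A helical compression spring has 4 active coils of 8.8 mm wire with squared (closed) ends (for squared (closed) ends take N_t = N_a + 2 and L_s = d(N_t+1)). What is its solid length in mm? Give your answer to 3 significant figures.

squared (closed) ends: N_t = N_a + 2 = 4 + 2 = 6
L_s = d·(N_t+1) = 8.8 × 7 = 61.6 mm

61.6 mm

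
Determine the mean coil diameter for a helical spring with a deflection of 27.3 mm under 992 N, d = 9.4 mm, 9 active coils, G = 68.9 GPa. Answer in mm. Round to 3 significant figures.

Required rate k = F/δ = 992/27.3 = 36.337 N/mm
D = (Gd⁴/(8N_a·k))^(1/3) = (68.9×10³·9.4⁴/(8·9·36.337))^(1/3)
  = (205612)^(1/3) = 59.0223 mm

59.0 mm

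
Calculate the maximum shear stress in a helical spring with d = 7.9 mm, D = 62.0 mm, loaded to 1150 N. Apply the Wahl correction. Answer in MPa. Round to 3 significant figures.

Spring index C = D/d = 62.0/7.9 = 7.8481
K_W = (4C−1)/(4C−4) + 0.615/C = 30.392/27.392 + 0.0784 = 1.1879
τ₀ = 8FD/(πd³) = 8·1150·62.0/(π·7.9³) = 570400/1548.9 = 368.25 MPa
τ_max = K·τ₀ = 1.1879 × 368.25 = 437.44 MPa

437 MPa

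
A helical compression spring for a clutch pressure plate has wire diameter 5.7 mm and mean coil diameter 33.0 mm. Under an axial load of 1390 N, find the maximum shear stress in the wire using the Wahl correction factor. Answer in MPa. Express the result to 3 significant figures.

797 MPa

Spring index C = D/d = 33.0/5.7 = 5.7895
K_W = (4C−1)/(4C−4) + 0.615/C = 22.158/19.158 + 0.1062 = 1.2628
τ₀ = 8FD/(πd³) = 8·1390·33.0/(π·5.7³) = 366960/581.8 = 630.73 MPa
τ_max = K·τ₀ = 1.2628 × 630.73 = 796.5 MPa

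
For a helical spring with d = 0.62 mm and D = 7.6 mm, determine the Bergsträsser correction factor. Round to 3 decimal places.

C = D/d = 7.6/0.62 = 12.2581
K_B = (4C+2)/(4C−3) = 51.032/46.032 = 1.1086

1.109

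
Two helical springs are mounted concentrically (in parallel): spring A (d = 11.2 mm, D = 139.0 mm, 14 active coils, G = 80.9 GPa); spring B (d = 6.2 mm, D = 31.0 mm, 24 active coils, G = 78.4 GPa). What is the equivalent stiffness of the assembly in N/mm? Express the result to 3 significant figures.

k_A = Gd⁴/(8D³N_a) = (80.9×10³)(11.2⁴)/(8·139.0³·14) = 4.2321 N/mm
k_B = Gd⁴/(8D³N_a) = (78.4×10³)(6.2⁴)/(8·31.0³·24) = 20.253 N/mm
Parallel: k_eq = 4.2321 + 20.253 = 24.485 N/mm

24.5 N/mm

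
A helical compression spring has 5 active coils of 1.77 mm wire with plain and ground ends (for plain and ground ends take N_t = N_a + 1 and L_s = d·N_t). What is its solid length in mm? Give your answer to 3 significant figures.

plain and ground ends: N_t = N_a + 1 = 5 + 1 = 6
L_s = d·N_t = 1.77 × 6 = 10.62 mm

10.6 mm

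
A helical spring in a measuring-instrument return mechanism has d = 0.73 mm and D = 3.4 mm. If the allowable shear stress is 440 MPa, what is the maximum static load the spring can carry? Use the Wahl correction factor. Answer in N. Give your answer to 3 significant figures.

14.8 N

C = D/d = 3.4/0.73 = 4.6575
K_W = (4C−1)/(4C−4) + 0.615/C = 17.630/14.630 + 0.1320 = 1.3371
τ_max = K·8FD/(πd³) → F_max = τ_allow·πd³/(8DK)
F_max = 440·π·0.73³/(8·3.4·1.3371) = 537.74/36.369 = 14.786 N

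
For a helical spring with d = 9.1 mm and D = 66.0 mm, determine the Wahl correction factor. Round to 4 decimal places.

C = D/d = 66.0/9.1 = 7.2527
K_W = (4C−1)/(4C−4) + 0.615/C = 28.011/25.011 + 0.0848 = 1.2047

1.2047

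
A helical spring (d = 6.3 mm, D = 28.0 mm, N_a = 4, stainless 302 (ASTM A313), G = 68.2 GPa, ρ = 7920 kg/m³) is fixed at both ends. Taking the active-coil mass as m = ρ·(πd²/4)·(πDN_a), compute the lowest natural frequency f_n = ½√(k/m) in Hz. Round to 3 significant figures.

k = Gd⁴/(8D³N_a) = (68.2×10³)(6.3⁴)/(8·28.0³·4) = 152.94 N/mm = 1.5294e+05 N/m
Wire length L = πDN_a = π·28.0·4 = 351.86 mm
m = ρ·(πd²/4)·L = 7920 × 31.172×10⁻⁶ m² × 0.35186 m = 0.086869 kg
f_n = ½√(k/m) = 0.5·√(1.5294e+05/0.086869) = 0.5·√(1.7606e+06) = 663.44 Hz

663 Hz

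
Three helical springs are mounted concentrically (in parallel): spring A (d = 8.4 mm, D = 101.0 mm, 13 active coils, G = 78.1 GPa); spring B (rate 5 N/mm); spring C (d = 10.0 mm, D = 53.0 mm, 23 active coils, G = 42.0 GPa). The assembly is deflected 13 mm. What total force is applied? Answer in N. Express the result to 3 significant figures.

311 N

k_A = Gd⁴/(8D³N_a) = (78.1×10³)(8.4⁴)/(8·101.0³·13) = 3.6289 N/mm
k_C = Gd⁴/(8D³N_a) = (42.0×10³)(10.0⁴)/(8·53.0³·23) = 15.332 N/mm
Parallel: k_eq = 3.6289 + 5 + 15.332 = 23.961 N/mm
F = k_eq·δ = 23.961·13 = 311.49 N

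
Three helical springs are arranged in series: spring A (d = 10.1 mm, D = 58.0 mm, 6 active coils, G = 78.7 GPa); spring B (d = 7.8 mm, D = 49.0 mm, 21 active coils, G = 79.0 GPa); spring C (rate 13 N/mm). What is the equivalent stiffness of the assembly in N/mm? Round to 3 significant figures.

k_A = Gd⁴/(8D³N_a) = (78.7×10³)(10.1⁴)/(8·58.0³·6) = 87.445 N/mm
k_B = Gd⁴/(8D³N_a) = (79.0×10³)(7.8⁴)/(8·49.0³·21) = 14.795 N/mm
Series: 1/k_eq = 1/87.445 + 1/14.795 + 1/13 = 0.15595; k_eq = 6.4123 N/mm

6.41 N/mm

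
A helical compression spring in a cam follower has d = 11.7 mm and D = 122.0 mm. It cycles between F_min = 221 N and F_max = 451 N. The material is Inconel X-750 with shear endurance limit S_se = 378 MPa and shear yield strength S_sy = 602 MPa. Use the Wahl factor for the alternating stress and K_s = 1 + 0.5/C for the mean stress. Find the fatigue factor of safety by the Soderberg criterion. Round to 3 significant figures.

5.54

C = D/d = 122.0/11.7 = 10.4274; K_W = (4C−1)/(4C−4)+0.615/C = 1.1385; K_s = 1+0.5/C = 1.0480
F_a = (F_max−F_min)/2 = 115 N; F_m = (F_max+F_min)/2 = 336 N
τ_a = K_W·8F_aD/(πd³) = 1.1385 × 22.307 = 25.397 MPa
τ_m = K_s·8F_mD/(πd³) = 1.0480 × 65.175 = 68.3 MPa
Soderberg: 1/n_f = τ_a/S_se + τ_m/S_sy = 25.397/378 + 68.3/602 = 0.06719 + 0.11346 = 0.18064
n_f = 1/0.18064 = 5.536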